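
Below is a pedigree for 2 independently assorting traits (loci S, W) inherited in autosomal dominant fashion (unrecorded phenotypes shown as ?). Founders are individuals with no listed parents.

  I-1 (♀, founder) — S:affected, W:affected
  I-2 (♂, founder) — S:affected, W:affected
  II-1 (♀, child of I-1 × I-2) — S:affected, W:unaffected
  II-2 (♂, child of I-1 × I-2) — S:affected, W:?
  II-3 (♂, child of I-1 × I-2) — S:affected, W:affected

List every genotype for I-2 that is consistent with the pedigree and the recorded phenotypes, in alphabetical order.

S/I-1 aff ·: Ss|SS
S/I-2 aff ·: Ss|SS
S/II-1 aff I-1×I-2: Ss|SS
S/II-2 aff I-1×I-2: Ss|SS
S/II-3 aff I-1×I-2: Ss|SS
⇒ S over [I-1,I-2,II-1,II-2,II-3]: 25 consistent
W/I-1 aff ·: Ww
W/I-2 aff ·: Ww
W/II-1 un I-1×I-2: ww
W/II-2 ? I-1×I-2: ww|Ww|WW
W/II-3 aff I-1×I-2: Ww|WW
⇒ W over [I-1,I-2,II-1,II-2,II-3]: 6 consistent

I-2 ∈ {SS Ww, Ss Ww}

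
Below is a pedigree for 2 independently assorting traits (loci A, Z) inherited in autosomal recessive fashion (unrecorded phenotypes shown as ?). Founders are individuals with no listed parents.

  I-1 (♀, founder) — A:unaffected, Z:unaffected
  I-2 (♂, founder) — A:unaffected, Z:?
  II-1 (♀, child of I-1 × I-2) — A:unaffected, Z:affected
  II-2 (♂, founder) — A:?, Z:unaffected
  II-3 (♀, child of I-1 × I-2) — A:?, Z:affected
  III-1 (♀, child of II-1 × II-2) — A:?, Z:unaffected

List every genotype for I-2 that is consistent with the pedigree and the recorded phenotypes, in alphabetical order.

A/I-1 un ·: AA|Aa
A/I-2 un ·: AA|Aa
A/II-1 un I-1×I-2: AA|Aa
A/II-2 ? ·: AA|Aa|aa
A/II-3 ? I-1×I-2: AA|Aa|aa
A/III-1 ? II-1×II-2: AA|Aa|aa
⇒ A over [I-1,I-2,II-1,II-2,II-3,III-1]: 81 consistent
Z/I-1 un ·: Zz
Z/I-2 ? ·: Zz|zz
Z/II-1 aff I-1×I-2: zz
Z/II-2 un ·: ZZ|Zz
Z/II-3 aff I-1×I-2: zz
Z/III-1 un II-1×II-2: Zz
⇒ Z over [I-1,I-2,II-1,II-2,II-3,III-1]: 4 consistent

I-2 ∈ {AA Zz, AA zz, Aa Zz, Aa zz}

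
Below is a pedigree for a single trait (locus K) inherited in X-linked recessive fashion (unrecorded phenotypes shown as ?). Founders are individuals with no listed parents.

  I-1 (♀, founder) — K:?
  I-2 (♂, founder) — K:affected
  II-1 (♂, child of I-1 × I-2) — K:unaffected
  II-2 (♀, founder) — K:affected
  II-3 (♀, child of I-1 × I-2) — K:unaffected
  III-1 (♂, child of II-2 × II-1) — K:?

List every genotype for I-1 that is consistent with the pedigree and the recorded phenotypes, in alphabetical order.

K/I-1 ? ·: X^KX^K|X^KX^k
K/I-2 aff ·: X^kY
K/II-1 un I-1×I-2: X^KY
K/II-2 aff ·: X^kX^k
K/II-3 un I-1×I-2: X^KX^k
K/III-1 ? II-2×II-1: X^kY
⇒ K over [I-1,I-2,II-1,II-2,II-3,III-1]: 2 consistent

I-1 ∈ {X^KX^K, X^KX^k}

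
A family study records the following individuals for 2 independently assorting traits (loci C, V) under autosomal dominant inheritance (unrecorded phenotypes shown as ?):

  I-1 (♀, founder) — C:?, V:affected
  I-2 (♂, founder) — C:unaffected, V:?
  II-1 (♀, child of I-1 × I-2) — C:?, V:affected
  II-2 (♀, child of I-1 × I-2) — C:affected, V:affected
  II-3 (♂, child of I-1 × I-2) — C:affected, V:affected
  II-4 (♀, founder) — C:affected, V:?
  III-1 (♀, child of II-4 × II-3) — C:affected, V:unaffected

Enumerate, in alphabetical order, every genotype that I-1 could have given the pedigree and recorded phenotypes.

I-1 ∈ {CC VV, CC Vv, Cc VV, Cc Vv}

C/I-1 ? ·: Cc|CC
C/I-2 un ·: cc
C/II-1 ? I-1×I-2: cc|Cc
C/II-2 aff I-1×I-2: Cc
C/II-3 aff I-1×I-2: Cc
C/II-4 aff ·: Cc|CC
C/III-1 aff II-4×II-3: Cc|CC
⇒ C over [I-1,I-2,II-1,II-2,II-3,II-4,III-1]: 12 consistent
V/I-1 aff ·: Vv|VV
V/I-2 ? ·: vv|Vv|VV
V/II-1 aff I-1×I-2: Vv|VV
V/II-2 aff I-1×I-2: Vv|VV
V/II-3 aff I-1×I-2: Vv
V/II-4 ? ·: vv|Vv
V/III-1 un II-4×II-3: vv
⇒ V over [I-1,I-2,II-1,II-2,II-3,II-4,III-1]: 28 consistent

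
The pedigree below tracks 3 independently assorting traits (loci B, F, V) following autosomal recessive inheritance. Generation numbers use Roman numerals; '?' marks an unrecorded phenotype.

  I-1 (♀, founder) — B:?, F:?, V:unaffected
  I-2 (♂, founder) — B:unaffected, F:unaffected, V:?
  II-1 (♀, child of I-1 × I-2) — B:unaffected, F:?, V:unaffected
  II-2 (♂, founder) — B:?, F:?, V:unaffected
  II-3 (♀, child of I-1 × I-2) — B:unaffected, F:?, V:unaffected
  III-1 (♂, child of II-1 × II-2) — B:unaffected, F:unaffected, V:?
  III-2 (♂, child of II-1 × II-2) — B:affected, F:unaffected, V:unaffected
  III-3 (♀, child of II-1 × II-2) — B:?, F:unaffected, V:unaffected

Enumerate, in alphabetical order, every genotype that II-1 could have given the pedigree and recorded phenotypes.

II-1 ∈ {Bb FF VV, Bb FF Vv, Bb Ff VV, Bb Ff Vv, Bb ff VV, Bb ff Vv}

B/I-1 ? ·: BB|Bb|bb
B/I-2 un ·: BB|Bb
B/II-1 un I-1×I-2: Bb
B/II-2 ? ·: Bb|bb
B/II-3 un I-1×I-2: BB|Bb
B/III-1 un II-1×II-2: BB|Bb
B/III-2 aff II-1×II-2: bb
B/III-3 ? II-1×II-2: BB|Bb|bb
⇒ B over [I-1,I-2,II-1,II-2,II-3,III-1,III-2,III-3]: 64 consistent
F/I-1 ? ·: FF|Ff|ff
F/I-2 un ·: FF|Ff
F/II-1 ? I-1×I-2: FF|Ff|ff
F/II-2 ? ·: FF|Ff|ff
F/II-3 ? I-1×I-2: FF|Ff|ff
F/III-1 un II-1×II-2: FF|Ff
F/III-2 un II-1×II-2: FF|Ff
F/III-3 un II-1×II-2: FF|Ff
⇒ F over [I-1,I-2,II-1,II-2,II-3,III-1,III-2,III-3]: 260 consistent
V/I-1 un ·: VV|Vv
V/I-2 ? ·: VV|Vv|vv
V/II-1 un I-1×I-2: VV|Vv
V/II-2 un ·: VV|Vv
V/II-3 un I-1×I-2: VV|Vv
V/III-1 ? II-1×II-2: VV|Vv|vv
V/III-2 un II-1×II-2: VV|Vv
V/III-3 un II-1×II-2: VV|Vv
⇒ V over [I-1,I-2,II-1,II-2,II-3,III-1,III-2,III-3]: 223 consistent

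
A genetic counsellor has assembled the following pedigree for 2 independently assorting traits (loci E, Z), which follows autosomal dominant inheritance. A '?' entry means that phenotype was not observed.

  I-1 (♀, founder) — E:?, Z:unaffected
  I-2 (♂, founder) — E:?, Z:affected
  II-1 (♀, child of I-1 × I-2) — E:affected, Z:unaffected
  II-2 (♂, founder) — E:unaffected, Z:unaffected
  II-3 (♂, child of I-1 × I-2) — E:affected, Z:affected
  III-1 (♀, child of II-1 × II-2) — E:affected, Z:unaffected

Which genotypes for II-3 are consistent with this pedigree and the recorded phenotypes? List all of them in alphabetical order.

II-3 ∈ {EE Zz, Ee Zz}

E/I-1 ? ·: ee|Ee|EE
E/I-2 ? ·: ee|Ee|EE
E/II-1 aff I-1×I-2: Ee|EE
E/II-2 un ·: ee
E/II-3 aff I-1×I-2: Ee|EE
E/III-1 aff II-1×II-2: Ee
⇒ E over [I-1,I-2,II-1,II-2,II-3,III-1]: 17 consistent
Z/I-1 un ·: zz
Z/I-2 aff ·: Zz
Z/II-1 un I-1×I-2: zz
Z/II-2 un ·: zz
Z/II-3 aff I-1×I-2: Zz
Z/III-1 un II-1×II-2: zz
⇒ Z over [I-1,I-2,II-1,II-2,II-3,III-1]: 1 consistent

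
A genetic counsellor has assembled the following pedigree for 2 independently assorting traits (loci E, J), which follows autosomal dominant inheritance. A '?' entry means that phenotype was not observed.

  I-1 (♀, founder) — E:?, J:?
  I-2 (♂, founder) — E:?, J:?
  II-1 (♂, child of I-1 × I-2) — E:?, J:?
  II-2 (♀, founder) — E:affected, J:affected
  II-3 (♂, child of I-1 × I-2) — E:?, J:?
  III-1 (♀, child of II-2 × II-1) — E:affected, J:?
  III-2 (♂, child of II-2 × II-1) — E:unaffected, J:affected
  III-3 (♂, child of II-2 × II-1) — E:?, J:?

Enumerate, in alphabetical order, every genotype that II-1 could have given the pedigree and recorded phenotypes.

E/I-1 ? ·: ee|Ee|EE
E/I-2 ? ·: ee|Ee|EE
E/II-1 ? I-1×I-2: ee|Ee
E/II-2 aff ·: Ee
E/II-3 ? I-1×I-2: ee|Ee|EE
E/III-1 aff II-2×II-1: Ee|EE
E/III-2 un II-2×II-1: ee
E/III-3 ? II-2×II-1: ee|Ee|EE
⇒ E over [I-1,I-2,II-1,II-2,II-3,III-1,III-2,III-3]: 94 consistent
J/I-1 ? ·: jj|Jj|JJ
J/I-2 ? ·: jj|Jj|JJ
J/II-1 ? I-1×I-2: jj|Jj|JJ
J/II-2 aff ·: Jj|JJ
J/II-3 ? I-1×I-2: jj|Jj|JJ
J/III-1 ? II-2×II-1: jj|Jj|JJ
J/III-2 aff II-2×II-1: Jj|JJ
J/III-3 ? II-2×II-1: jj|Jj|JJ
⇒ J over [I-1,I-2,II-1,II-2,II-3,III-1,III-2,III-3]: 450 consistent

II-1 ∈ {Ee JJ, Ee Jj, Ee jj, ee JJ, ee Jj, ee jj}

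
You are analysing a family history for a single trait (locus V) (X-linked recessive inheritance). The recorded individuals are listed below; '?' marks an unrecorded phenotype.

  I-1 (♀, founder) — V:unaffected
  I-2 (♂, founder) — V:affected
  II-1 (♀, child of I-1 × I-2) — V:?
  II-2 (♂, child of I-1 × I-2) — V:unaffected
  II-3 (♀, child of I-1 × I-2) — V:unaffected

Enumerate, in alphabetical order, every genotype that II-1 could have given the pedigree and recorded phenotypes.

II-1 ∈ {X^VX^v, X^vX^v}

V/I-1 un ·: X^VX^V|X^VX^v
V/I-2 aff ·: X^vY
V/II-1 ? I-1×I-2: X^VX^v|X^vX^v
V/II-2 un I-1×I-2: X^VY
V/II-3 un I-1×I-2: X^VX^v
⇒ V over [I-1,I-2,II-1,II-2,II-3]: 3 consistent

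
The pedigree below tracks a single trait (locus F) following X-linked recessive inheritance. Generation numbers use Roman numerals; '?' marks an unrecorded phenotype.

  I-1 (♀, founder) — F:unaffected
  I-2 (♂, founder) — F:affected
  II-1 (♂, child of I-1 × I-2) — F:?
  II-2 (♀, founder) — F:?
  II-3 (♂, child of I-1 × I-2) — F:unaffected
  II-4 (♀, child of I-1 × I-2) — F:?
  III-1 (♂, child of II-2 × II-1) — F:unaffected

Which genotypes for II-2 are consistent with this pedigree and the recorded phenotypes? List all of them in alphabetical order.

F/I-1 un ·: X^FX^F|X^FX^f
F/I-2 aff ·: X^fY
F/II-1 ? I-1×I-2: X^FY|X^fY
F/II-2 ? ·: X^FX^F|X^FX^f
F/II-3 un I-1×I-2: X^FY
F/II-4 ? I-1×I-2: X^FX^f|X^fX^f
F/III-1 un II-2×II-1: X^FY
⇒ F over [I-1,I-2,II-1,II-2,II-3,II-4,III-1]: 10 consistent

II-2 ∈ {X^FX^F, X^FX^f}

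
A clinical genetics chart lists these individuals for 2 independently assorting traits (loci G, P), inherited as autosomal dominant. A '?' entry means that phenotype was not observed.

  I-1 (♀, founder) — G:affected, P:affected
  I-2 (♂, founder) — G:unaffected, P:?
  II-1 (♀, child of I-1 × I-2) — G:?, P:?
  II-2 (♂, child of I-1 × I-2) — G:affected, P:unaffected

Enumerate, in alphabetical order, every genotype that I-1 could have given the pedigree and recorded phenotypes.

G/I-1 aff ·: Gg|GG
G/I-2 un ·: gg
G/II-1 ? I-1×I-2: gg|Gg
G/II-2 aff I-1×I-2: Gg
⇒ G over [I-1,I-2,II-1,II-2]: 3 consistent
P/I-1 aff ·: Pp
P/I-2 ? ·: pp|Pp
P/II-1 ? I-1×I-2: pp|Pp|PP
P/II-2 un I-1×I-2: pp
⇒ P over [I-1,I-2,II-1,II-2]: 5 consistent

I-1 ∈ {GG Pp, Gg Pp}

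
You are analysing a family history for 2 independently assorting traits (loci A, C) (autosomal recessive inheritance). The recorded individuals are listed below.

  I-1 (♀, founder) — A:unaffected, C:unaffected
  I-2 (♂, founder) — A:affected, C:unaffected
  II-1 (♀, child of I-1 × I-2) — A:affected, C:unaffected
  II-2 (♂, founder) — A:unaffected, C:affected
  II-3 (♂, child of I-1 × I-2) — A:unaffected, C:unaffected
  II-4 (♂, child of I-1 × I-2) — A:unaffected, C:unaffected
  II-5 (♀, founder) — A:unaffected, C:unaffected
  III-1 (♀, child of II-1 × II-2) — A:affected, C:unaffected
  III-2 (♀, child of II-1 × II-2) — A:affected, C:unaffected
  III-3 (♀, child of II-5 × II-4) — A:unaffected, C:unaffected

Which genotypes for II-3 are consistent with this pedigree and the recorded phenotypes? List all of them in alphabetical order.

A/I-1 un ·: Aa
A/I-2 aff ·: aa
A/II-1 aff I-1×I-2: aa
A/II-2 un ·: Aa
A/II-3 un I-1×I-2: Aa
A/II-4 un I-1×I-2: Aa
A/II-5 un ·: AA|Aa
A/III-1 aff II-1×II-2: aa
A/III-2 aff II-1×II-2: aa
A/III-3 un II-5×II-4: AA|Aa
⇒ A over [I-1,I-2,II-1,II-2,II-3,II-4,II-5,III-1,III-2,III-3]: 4 consistent
C/I-1 un ·: CC|Cc
C/I-2 un ·: CC|Cc
C/II-1 un I-1×I-2: CC|Cc
C/II-2 aff ·: cc
C/II-3 un I-1×I-2: CC|Cc
C/II-4 un I-1×I-2: CC|Cc
C/II-5 un ·: CC|Cc
C/III-1 un II-1×II-2: Cc
C/III-2 un II-1×II-2: Cc
C/III-3 un II-5×II-4: CC|Cc
⇒ C over [I-1,I-2,II-1,II-2,II-3,II-4,II-5,III-1,III-2,III-3]: 87 consistent

II-3 ∈ {Aa CC, Aa Cc}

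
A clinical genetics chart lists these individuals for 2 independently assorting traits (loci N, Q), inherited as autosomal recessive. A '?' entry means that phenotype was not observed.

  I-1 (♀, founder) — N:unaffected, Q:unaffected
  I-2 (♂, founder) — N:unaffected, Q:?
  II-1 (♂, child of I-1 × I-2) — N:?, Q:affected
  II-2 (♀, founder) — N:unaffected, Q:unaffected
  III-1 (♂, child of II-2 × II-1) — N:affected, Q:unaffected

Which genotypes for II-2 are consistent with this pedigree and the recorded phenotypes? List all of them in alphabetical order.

II-2 ∈ {Nn QQ, Nn Qq}

N/I-1 un ·: NN|Nn
N/I-2 un ·: NN|Nn
N/II-1 ? I-1×I-2: Nn|nn
N/II-2 un ·: Nn
N/III-1 aff II-2×II-1: nn
⇒ N over [I-1,I-2,II-1,II-2,III-1]: 4 consistent
Q/I-1 un ·: Qq
Q/I-2 ? ·: Qq|qq
Q/II-1 aff I-1×I-2: qq
Q/II-2 un ·: QQ|Qq
Q/III-1 un II-2×II-1: Qq
⇒ Q over [I-1,I-2,II-1,II-2,III-1]: 4 consistent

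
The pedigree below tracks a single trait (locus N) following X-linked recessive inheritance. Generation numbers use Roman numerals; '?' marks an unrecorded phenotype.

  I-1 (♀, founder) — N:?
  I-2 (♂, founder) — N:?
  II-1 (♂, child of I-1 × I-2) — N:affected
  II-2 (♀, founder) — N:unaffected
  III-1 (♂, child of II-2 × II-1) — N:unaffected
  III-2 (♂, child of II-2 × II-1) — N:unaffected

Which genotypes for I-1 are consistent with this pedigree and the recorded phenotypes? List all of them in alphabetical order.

N/I-1 ? ·: X^NX^n|X^nX^n
N/I-2 ? ·: X^NY|X^nY
N/II-1 aff I-1×I-2: X^nY
N/II-2 un ·: X^NX^N|X^NX^n
N/III-1 un II-2×II-1: X^NY
N/III-2 un II-2×II-1: X^NY
⇒ N over [I-1,I-2,II-1,II-2,III-1,III-2]: 8 consistent

I-1 ∈ {X^NX^n, X^nX^n}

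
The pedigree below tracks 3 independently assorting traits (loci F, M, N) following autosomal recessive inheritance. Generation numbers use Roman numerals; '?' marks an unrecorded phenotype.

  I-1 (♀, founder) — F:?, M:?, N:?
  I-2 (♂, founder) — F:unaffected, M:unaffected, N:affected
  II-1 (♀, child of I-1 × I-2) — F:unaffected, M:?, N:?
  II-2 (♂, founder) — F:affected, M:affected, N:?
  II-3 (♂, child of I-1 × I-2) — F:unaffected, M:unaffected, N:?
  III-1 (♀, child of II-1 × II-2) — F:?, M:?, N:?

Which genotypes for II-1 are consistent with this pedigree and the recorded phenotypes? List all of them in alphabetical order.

F/I-1 ? ·: FF|Ff|ff
F/I-2 un ·: FF|Ff
F/II-1 un I-1×I-2: FF|Ff
F/II-2 aff ·: ff
F/II-3 un I-1×I-2: FF|Ff
F/III-1 ? II-1×II-2: Ff|ff
⇒ F over [I-1,I-2,II-1,II-2,II-3,III-1]: 23 consistent
M/I-1 ? ·: MM|Mm|mm
M/I-2 un ·: MM|Mm
M/II-1 ? I-1×I-2: MM|Mm|mm
M/II-2 aff ·: mm
M/II-3 un I-1×I-2: MM|Mm
M/III-1 ? II-1×II-2: Mm|mm
⇒ M over [I-1,I-2,II-1,II-2,II-3,III-1]: 26 consistent
N/I-1 ? ·: NN|Nn|nn
N/I-2 aff ·: nn
N/II-1 ? I-1×I-2: Nn|nn
N/II-2 ? ·: NN|Nn|nn
N/II-3 ? I-1×I-2: Nn|nn
N/III-1 ? II-1×II-2: NN|Nn|nn
⇒ N over [I-1,I-2,II-1,II-2,II-3,III-1]: 33 consistent

II-1 ∈ {FF MM Nn, FF MM nn, FF Mm Nn, FF Mm nn, FF mm Nn, FF mm nn, Ff MM Nn, Ff MM nn, Ff Mm Nn, Ff Mm nn, Ff mm Nn, Ff mm nn}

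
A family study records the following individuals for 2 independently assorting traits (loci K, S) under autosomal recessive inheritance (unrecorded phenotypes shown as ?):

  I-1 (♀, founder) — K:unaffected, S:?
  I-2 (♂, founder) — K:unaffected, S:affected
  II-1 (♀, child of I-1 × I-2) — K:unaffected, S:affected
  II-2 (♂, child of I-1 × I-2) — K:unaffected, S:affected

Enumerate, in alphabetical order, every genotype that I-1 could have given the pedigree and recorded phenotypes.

K/I-1 un ·: KK|Kk
K/I-2 un ·: KK|Kk
K/II-1 un I-1×I-2: KK|Kk
K/II-2 un I-1×I-2: KK|Kk
⇒ K over [I-1,I-2,II-1,II-2]: 13 consistent
S/I-1 ? ·: Ss|ss
S/I-2 aff ·: ss
S/II-1 aff I-1×I-2: ss
S/II-2 aff I-1×I-2: ss
⇒ S over [I-1,I-2,II-1,II-2]: 2 consistent

I-1 ∈ {KK Ss, KK ss, Kk Ss, Kk ss}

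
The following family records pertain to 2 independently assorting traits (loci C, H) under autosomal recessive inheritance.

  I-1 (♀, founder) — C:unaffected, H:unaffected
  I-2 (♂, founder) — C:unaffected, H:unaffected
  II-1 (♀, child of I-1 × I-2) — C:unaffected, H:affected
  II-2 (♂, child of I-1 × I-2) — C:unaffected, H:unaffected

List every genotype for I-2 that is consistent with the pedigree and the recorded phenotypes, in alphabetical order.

I-2 ∈ {CC Hh, Cc Hh}

C/I-1 un ·: CC|Cc
C/I-2 un ·: CC|Cc
C/II-1 un I-1×I-2: CC|Cc
C/II-2 un I-1×I-2: CC|Cc
⇒ C over [I-1,I-2,II-1,II-2]: 13 consistent
H/I-1 un ·: Hh
H/I-2 un ·: Hh
H/II-1 aff I-1×I-2: hh
H/II-2 un I-1×I-2: HH|Hh
⇒ H over [I-1,I-2,II-1,II-2]: 2 consistent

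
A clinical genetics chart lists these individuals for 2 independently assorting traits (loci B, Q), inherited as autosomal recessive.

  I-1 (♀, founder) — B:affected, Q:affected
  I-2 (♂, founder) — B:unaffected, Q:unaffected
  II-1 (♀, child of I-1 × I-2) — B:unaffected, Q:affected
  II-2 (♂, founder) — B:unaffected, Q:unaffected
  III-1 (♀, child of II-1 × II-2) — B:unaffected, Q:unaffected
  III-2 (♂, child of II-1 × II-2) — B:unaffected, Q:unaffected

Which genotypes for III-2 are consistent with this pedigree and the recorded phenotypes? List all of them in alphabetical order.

B/I-1 aff ·: bb
B/I-2 un ·: BB|Bb
B/II-1 un I-1×I-2: Bb
B/II-2 un ·: BB|Bb
B/III-1 un II-1×II-2: BB|Bb
B/III-2 un II-1×II-2: BB|Bb
⇒ B over [I-1,I-2,II-1,II-2,III-1,III-2]: 16 consistent
Q/I-1 aff ·: qq
Q/I-2 un ·: Qq
Q/II-1 aff I-1×I-2: qq
Q/II-2 un ·: QQ|Qq
Q/III-1 un II-1×II-2: Qq
Q/III-2 un II-1×II-2: Qq
⇒ Q over [I-1,I-2,II-1,II-2,III-1,III-2]: 2 consistent

III-2 ∈ {BB Qq, Bb Qq}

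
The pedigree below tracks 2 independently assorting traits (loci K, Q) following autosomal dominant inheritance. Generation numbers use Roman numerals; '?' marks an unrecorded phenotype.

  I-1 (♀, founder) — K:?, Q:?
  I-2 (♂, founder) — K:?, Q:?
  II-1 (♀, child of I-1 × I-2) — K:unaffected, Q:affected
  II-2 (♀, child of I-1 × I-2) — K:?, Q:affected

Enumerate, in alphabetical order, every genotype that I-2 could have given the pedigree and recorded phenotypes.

I-2 ∈ {Kk QQ, Kk Qq, Kk qq, kk QQ, kk Qq, kk qq}

K/I-1 ? ·: kk|Kk
K/I-2 ? ·: kk|Kk
K/II-1 un I-1×I-2: kk
K/II-2 ? I-1×I-2: kk|Kk|KK
⇒ K over [I-1,I-2,II-1,II-2]: 8 consistent
Q/I-1 ? ·: qq|Qq|QQ
Q/I-2 ? ·: qq|Qq|QQ
Q/II-1 aff I-1×I-2: Qq|QQ
Q/II-2 aff I-1×I-2: Qq|QQ
⇒ Q over [I-1,I-2,II-1,II-2]: 17 consistent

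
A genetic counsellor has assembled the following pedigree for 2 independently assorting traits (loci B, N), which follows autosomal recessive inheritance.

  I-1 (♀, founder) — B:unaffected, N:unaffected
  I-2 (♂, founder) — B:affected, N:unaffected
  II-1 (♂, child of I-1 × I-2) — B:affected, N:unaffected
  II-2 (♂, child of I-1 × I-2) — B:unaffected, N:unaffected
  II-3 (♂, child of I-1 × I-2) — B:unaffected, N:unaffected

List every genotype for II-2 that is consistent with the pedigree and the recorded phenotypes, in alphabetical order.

II-2 ∈ {Bb NN, Bb Nn}

B/I-1 un ·: Bb
B/I-2 aff ·: bb
B/II-1 aff I-1×I-2: bb
B/II-2 un I-1×I-2: Bb
B/II-3 un I-1×I-2: Bb
⇒ B over [I-1,I-2,II-1,II-2,II-3]: 1 consistent
N/I-1 un ·: NN|Nn
N/I-2 un ·: NN|Nn
N/II-1 un I-1×I-2: NN|Nn
N/II-2 un I-1×I-2: NN|Nn
N/II-3 un I-1×I-2: NN|Nn
⇒ N over [I-1,I-2,II-1,II-2,II-3]: 25 consistent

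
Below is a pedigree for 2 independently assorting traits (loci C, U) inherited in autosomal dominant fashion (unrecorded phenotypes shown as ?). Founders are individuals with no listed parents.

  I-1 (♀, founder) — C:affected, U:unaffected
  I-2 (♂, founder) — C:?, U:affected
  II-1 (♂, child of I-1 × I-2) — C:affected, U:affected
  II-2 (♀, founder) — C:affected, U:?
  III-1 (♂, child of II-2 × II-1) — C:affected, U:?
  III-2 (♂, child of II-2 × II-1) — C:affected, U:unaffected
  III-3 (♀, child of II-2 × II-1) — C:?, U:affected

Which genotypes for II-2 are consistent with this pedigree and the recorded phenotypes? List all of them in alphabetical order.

C/I-1 aff ·: Cc|CC
C/I-2 ? ·: cc|Cc|CC
C/II-1 aff I-1×I-2: Cc|CC
C/II-2 aff ·: Cc|CC
C/III-1 aff II-2×II-1: Cc|CC
C/III-2 aff II-2×II-1: Cc|CC
C/III-3 ? II-2×II-1: cc|Cc|CC
⇒ C over [I-1,I-2,II-1,II-2,III-1,III-2,III-3]: 136 consistent
U/I-1 un ·: uu
U/I-2 aff ·: Uu|UU
U/II-1 aff I-1×I-2: Uu
U/II-2 ? ·: uu|Uu
U/III-1 ? II-2×II-1: uu|Uu|UU
U/III-2 un II-2×II-1: uu
U/III-3 aff II-2×II-1: Uu|UU
⇒ U over [I-1,I-2,II-1,II-2,III-1,III-2,III-3]: 16 consistent

II-2 ∈ {CC Uu, CC uu, Cc Uu, Cc uu}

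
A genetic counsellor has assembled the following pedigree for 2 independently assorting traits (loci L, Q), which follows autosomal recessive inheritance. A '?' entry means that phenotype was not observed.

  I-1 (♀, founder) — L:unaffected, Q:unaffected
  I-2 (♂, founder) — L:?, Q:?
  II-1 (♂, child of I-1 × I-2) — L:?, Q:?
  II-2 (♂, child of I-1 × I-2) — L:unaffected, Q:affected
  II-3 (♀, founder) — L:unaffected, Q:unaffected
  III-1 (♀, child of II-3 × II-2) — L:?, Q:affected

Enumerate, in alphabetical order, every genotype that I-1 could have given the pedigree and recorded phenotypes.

I-1 ∈ {LL Qq, Ll Qq}

L/I-1 un ·: LL|Ll
L/I-2 ? ·: LL|Ll|ll
L/II-1 ? I-1×I-2: LL|Ll|ll
L/II-2 un I-1×I-2: LL|Ll
L/II-3 un ·: LL|Ll
L/III-1 ? II-3×II-2: LL|Ll|ll
⇒ L over [I-1,I-2,II-1,II-2,II-3,III-1]: 74 consistent
Q/I-1 un ·: Qq
Q/I-2 ? ·: Qq|qq
Q/II-1 ? I-1×I-2: QQ|Qq|qq
Q/II-2 aff I-1×I-2: qq
Q/II-3 un ·: Qq
Q/III-1 aff II-3×II-2: qq
⇒ Q over [I-1,I-2,II-1,II-2,II-3,III-1]: 5 consistent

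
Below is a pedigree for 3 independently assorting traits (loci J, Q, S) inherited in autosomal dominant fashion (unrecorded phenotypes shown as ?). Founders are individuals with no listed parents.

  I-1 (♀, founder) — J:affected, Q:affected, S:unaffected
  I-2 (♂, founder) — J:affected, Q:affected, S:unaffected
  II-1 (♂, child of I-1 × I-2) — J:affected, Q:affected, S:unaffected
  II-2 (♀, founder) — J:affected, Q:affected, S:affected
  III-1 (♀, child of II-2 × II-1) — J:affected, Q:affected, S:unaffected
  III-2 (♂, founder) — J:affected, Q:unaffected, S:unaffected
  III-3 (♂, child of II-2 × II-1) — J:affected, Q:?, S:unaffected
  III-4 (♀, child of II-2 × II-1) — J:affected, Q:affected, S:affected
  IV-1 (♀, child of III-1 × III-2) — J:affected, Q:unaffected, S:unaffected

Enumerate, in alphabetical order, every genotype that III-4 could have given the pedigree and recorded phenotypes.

J/I-1 aff ·: Jj|JJ
J/I-2 aff ·: Jj|JJ
J/II-1 aff I-1×I-2: Jj|JJ
J/II-2 aff ·: Jj|JJ
J/III-1 aff II-2×II-1: Jj|JJ
J/III-2 aff ·: Jj|JJ
J/III-3 aff II-2×II-1: Jj|JJ
J/III-4 aff II-2×II-1: Jj|JJ
J/IV-1 aff III-1×III-2: Jj|JJ
⇒ J over [I-1,I-2,II-1,II-2,III-1,III-2,III-3,III-4,IV-1]: 292 consistent
Q/I-1 aff ·: Qq|QQ
Q/I-2 aff ·: Qq|QQ
Q/II-1 aff I-1×I-2: Qq|QQ
Q/II-2 aff ·: Qq|QQ
Q/III-1 aff II-2×II-1: Qq
Q/III-2 un ·: qq
Q/III-3 ? II-2×II-1: qq|Qq|QQ
Q/III-4 aff II-2×II-1: Qq|QQ
Q/IV-1 un III-1×III-2: qq
⇒ Q over [I-1,I-2,II-1,II-2,III-1,III-2,III-3,III-4,IV-1]: 46 consistent
S/I-1 un ·: ss
S/I-2 un ·: ss
S/II-1 un I-1×I-2: ss
S/II-2 aff ·: Ss
S/III-1 un II-2×II-1: ss
S/III-2 un ·: ss
S/III-3 un II-2×II-1: ss
S/III-4 aff II-2×II-1: Ss
S/IV-1 un III-1×III-2: ss
⇒ S over [I-1,I-2,II-1,II-2,III-1,III-2,III-3,III-4,IV-1]: 1 consistent

III-4 ∈ {JJ QQ Ss, JJ Qq Ss, Jj QQ Ss, Jj Qq Ss}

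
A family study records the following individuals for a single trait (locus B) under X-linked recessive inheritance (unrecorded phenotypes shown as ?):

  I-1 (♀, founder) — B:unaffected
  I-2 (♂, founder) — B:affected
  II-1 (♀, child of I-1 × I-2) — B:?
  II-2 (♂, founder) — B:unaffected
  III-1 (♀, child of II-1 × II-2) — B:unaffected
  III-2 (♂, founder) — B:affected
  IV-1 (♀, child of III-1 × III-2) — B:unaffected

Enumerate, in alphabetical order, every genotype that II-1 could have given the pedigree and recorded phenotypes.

B/I-1 un ·: X^BX^B|X^BX^b
B/I-2 aff ·: X^bY
B/II-1 ? I-1×I-2: X^BX^b|X^bX^b
B/II-2 un ·: X^BY
B/III-1 un II-1×II-2: X^BX^B|X^BX^b
B/III-2 aff ·: X^bY
B/IV-1 un III-1×III-2: X^BX^b
⇒ B over [I-1,I-2,II-1,II-2,III-1,III-2,IV-1]: 5 consistent

II-1 ∈ {X^BX^b, X^bX^b}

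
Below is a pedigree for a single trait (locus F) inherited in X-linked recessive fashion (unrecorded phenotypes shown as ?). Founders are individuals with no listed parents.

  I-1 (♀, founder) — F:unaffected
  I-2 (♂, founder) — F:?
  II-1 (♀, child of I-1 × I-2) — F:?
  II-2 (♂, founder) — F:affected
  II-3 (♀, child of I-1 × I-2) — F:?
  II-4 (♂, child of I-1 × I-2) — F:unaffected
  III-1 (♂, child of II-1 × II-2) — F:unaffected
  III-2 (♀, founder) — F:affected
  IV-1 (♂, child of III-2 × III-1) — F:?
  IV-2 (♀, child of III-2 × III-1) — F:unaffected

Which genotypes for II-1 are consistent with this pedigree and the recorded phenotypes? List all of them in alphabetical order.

F/I-1 un ·: X^FX^F|X^FX^f
F/I-2 ? ·: X^FY|X^fY
F/II-1 ? I-1×I-2: X^FX^F|X^FX^f
F/II-2 aff ·: X^fY
F/II-3 ? I-1×I-2: X^FX^F|X^FX^f|X^fX^f
F/II-4 un I-1×I-2: X^FY
F/III-1 un II-1×II-2: X^FY
F/III-2 aff ·: X^fX^f
F/IV-1 ? III-2×III-1: X^fY
F/IV-2 un III-2×III-1: X^FX^f
⇒ F over [I-1,I-2,II-1,II-2,II-3,II-4,III-1,III-2,IV-1,IV-2]: 8 consistent

II-1 ∈ {X^FX^F, X^FX^f}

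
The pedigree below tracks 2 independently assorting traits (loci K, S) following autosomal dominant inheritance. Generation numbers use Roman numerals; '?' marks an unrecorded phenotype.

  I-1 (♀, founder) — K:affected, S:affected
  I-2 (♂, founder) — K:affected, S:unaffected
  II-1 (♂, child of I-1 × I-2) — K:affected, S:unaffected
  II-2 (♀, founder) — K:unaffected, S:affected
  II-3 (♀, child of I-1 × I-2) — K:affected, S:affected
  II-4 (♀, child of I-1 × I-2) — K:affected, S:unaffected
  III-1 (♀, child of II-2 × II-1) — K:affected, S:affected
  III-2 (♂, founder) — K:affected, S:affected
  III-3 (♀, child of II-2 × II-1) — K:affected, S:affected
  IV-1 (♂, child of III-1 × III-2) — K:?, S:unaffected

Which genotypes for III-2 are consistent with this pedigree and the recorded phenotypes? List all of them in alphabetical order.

III-2 ∈ {KK Ss, Kk Ss}

K/I-1 aff ·: Kk|KK
K/I-2 aff ·: Kk|KK
K/II-1 aff I-1×I-2: Kk|KK
K/II-2 un ·: kk
K/II-3 aff I-1×I-2: Kk|KK
K/II-4 aff I-1×I-2: Kk|KK
K/III-1 aff II-2×II-1: Kk
K/III-2 aff ·: Kk|KK
K/III-3 aff II-2×II-1: Kk
K/IV-1 ? III-1×III-2: kk|Kk|KK
⇒ K over [I-1,I-2,II-1,II-2,II-3,II-4,III-1,III-2,III-3,IV-1]: 125 consistent
S/I-1 aff ·: Ss
S/I-2 un ·: ss
S/II-1 un I-1×I-2: ss
S/II-2 aff ·: Ss|SS
S/II-3 aff I-1×I-2: Ss
S/II-4 un I-1×I-2: ss
S/III-1 aff II-2×II-1: Ss
S/III-2 aff ·: Ss
S/III-3 aff II-2×II-1: Ss
S/IV-1 un III-1×III-2: ss
⇒ S over [I-1,I-2,II-1,II-2,II-3,II-4,III-1,III-2,III-3,IV-1]: 2 consistent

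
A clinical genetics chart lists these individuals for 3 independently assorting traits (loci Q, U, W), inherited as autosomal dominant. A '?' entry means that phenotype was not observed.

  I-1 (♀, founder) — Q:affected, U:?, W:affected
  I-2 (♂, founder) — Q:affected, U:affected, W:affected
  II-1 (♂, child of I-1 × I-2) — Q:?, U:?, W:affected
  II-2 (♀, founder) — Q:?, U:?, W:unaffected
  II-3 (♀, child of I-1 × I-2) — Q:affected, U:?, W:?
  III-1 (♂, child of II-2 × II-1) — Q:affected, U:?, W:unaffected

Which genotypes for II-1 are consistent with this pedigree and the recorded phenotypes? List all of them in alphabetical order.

II-1 ∈ {QQ UU Ww, QQ Uu Ww, QQ uu Ww, Qq UU Ww, Qq Uu Ww, Qq uu Ww, qq UU Ww, qq Uu Ww, qq uu Ww}

Q/I-1 aff ·: Qq|QQ
Q/I-2 aff ·: Qq|QQ
Q/II-1 ? I-1×I-2: qq|Qq|QQ
Q/II-2 ? ·: qq|Qq|QQ
Q/II-3 aff I-1×I-2: Qq|QQ
Q/III-1 aff II-2×II-1: Qq|QQ
⇒ Q over [I-1,I-2,II-1,II-2,II-3,III-1]: 62 consistent
U/I-1 ? ·: uu|Uu|UU
U/I-2 aff ·: Uu|UU
U/II-1 ? I-1×I-2: uu|Uu|UU
U/II-2 ? ·: uu|Uu|UU
U/II-3 ? I-1×I-2: uu|Uu|UU
U/III-1 ? II-2×II-1: uu|Uu|UU
⇒ U over [I-1,I-2,II-1,II-2,II-3,III-1]: 122 consistent
W/I-1 aff ·: Ww|WW
W/I-2 aff ·: Ww|WW
W/II-1 aff I-1×I-2: Ww
W/II-2 un ·: ww
W/II-3 ? I-1×I-2: ww|Ww|WW
W/III-1 un II-2×II-1: ww
⇒ W over [I-1,I-2,II-1,II-2,II-3,III-1]: 7 consistent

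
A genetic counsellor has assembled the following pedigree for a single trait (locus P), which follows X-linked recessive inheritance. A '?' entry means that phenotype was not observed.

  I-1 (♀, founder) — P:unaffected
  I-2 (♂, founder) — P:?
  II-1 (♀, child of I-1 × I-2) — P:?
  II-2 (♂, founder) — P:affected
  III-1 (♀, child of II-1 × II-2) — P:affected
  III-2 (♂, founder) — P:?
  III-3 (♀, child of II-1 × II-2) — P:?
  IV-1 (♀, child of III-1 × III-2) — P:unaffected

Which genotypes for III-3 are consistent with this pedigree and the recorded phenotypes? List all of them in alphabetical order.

P/I-1 un ·: X^PX^P|X^PX^p
P/I-2 ? ·: X^PY|X^pY
P/II-1 ? I-1×I-2: X^PX^p|X^pX^p
P/II-2 aff ·: X^pY
P/III-1 aff II-1×II-2: X^pX^p
P/III-2 ? ·: X^PY
P/III-3 ? II-1×II-2: X^PX^p|X^pX^p
P/IV-1 un III-1×III-2: X^PX^p
⇒ P over [I-1,I-2,II-1,II-2,III-1,III-2,III-3,IV-1]: 7 consistent

III-3 ∈ {X^PX^p, X^pX^p}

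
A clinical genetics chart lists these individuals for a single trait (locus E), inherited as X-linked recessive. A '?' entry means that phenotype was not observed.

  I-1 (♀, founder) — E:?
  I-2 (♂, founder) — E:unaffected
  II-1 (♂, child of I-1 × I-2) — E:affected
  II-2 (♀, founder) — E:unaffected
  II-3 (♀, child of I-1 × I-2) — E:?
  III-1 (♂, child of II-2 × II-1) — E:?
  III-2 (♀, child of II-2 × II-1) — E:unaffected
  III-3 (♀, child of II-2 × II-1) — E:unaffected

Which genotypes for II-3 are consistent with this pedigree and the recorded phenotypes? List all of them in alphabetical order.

E/I-1 ? ·: X^EX^e|X^eX^e
E/I-2 un ·: X^EY
E/II-1 aff I-1×I-2: X^eY
E/II-2 un ·: X^EX^E|X^EX^e
E/II-3 ? I-1×I-2: X^EX^E|X^EX^e
E/III-1 ? II-2×II-1: X^EY|X^eY
E/III-2 un II-2×II-1: X^EX^e
E/III-3 un II-2×II-1: X^EX^e
⇒ E over [I-1,I-2,II-1,II-2,II-3,III-1,III-2,III-3]: 9 consistent

II-3 ∈ {X^EX^E, X^EX^e}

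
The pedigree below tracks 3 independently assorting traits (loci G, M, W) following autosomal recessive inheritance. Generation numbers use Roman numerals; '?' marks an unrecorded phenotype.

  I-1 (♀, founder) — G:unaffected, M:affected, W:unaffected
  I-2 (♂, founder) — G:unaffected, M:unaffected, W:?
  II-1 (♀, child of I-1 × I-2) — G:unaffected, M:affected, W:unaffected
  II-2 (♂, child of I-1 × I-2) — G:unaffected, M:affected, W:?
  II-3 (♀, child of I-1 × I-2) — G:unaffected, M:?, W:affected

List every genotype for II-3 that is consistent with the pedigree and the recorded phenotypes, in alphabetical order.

II-3 ∈ {GG Mm ww, GG mm ww, Gg Mm ww, Gg mm ww}

G/I-1 un ·: GG|Gg
G/I-2 un ·: GG|Gg
G/II-1 un I-1×I-2: GG|Gg
G/II-2 un I-1×I-2: GG|Gg
G/II-3 un I-1×I-2: GG|Gg
⇒ G over [I-1,I-2,II-1,II-2,II-3]: 25 consistent
M/I-1 aff ·: mm
M/I-2 un ·: Mm
M/II-1 aff I-1×I-2: mm
M/II-2 aff I-1×I-2: mm
M/II-3 ? I-1×I-2: Mm|mm
⇒ M over [I-1,I-2,II-1,II-2,II-3]: 2 consistent
W/I-1 un ·: Ww
W/I-2 ? ·: Ww|ww
W/II-1 un I-1×I-2: WW|Ww
W/II-2 ? I-1×I-2: WW|Ww|ww
W/II-3 aff I-1×I-2: ww
⇒ W over [I-1,I-2,II-1,II-2,II-3]: 8 consistent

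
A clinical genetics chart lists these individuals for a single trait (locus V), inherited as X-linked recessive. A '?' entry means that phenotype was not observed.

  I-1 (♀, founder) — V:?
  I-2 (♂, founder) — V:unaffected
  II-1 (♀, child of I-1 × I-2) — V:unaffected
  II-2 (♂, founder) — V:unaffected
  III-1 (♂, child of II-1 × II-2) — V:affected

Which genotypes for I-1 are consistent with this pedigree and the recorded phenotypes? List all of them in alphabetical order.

I-1 ∈ {X^VX^v, X^vX^v}

V/I-1 ? ·: X^VX^v|X^vX^v
V/I-2 un ·: X^VY
V/II-1 un I-1×I-2: X^VX^v
V/II-2 un ·: X^VY
V/III-1 aff II-1×II-2: X^vY
⇒ V over [I-1,I-2,II-1,II-2,III-1]: 2 consistent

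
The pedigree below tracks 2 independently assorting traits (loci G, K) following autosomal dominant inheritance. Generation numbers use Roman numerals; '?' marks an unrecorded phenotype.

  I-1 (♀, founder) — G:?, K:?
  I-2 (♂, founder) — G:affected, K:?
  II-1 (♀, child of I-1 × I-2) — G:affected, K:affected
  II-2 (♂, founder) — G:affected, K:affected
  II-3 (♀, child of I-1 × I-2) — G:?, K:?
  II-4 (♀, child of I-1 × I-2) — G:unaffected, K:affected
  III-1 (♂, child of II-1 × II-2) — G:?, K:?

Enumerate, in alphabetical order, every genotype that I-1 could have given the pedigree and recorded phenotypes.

G/I-1 ? ·: gg|Gg
G/I-2 aff ·: Gg
G/II-1 aff I-1×I-2: Gg|GG
G/II-2 aff ·: Gg|GG
G/II-3 ? I-1×I-2: gg|Gg|GG
G/II-4 un I-1×I-2: gg
G/III-1 ? II-1×II-2: gg|Gg|GG
⇒ G over [I-1,I-2,II-1,II-2,II-3,II-4,III-1]: 34 consistent
K/I-1 ? ·: kk|Kk|KK
K/I-2 ? ·: kk|Kk|KK
K/II-1 aff I-1×I-2: Kk|KK
K/II-2 aff ·: Kk|KK
K/II-3 ? I-1×I-2: kk|Kk|KK
K/II-4 aff I-1×I-2: Kk|KK
K/III-1 ? II-1×II-2: kk|Kk|KK
⇒ K over [I-1,I-2,II-1,II-2,II-3,II-4,III-1]: 145 consistent

I-1 ∈ {Gg KK, Gg Kk, Gg kk, gg KK, gg Kk, gg kk}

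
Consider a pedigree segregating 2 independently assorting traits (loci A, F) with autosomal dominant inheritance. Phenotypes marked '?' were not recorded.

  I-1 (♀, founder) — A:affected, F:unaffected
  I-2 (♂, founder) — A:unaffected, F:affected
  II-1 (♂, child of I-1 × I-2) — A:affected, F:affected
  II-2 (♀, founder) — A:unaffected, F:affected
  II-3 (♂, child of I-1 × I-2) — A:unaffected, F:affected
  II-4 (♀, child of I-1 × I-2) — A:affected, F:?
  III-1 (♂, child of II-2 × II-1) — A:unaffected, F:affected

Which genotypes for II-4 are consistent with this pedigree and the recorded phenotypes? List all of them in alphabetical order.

A/I-1 aff ·: Aa
A/I-2 un ·: aa
A/II-1 aff I-1×I-2: Aa
A/II-2 un ·: aa
A/II-3 un I-1×I-2: aa
A/II-4 aff I-1×I-2: Aa
A/III-1 un II-2×II-1: aa
⇒ A over [I-1,I-2,II-1,II-2,II-3,II-4,III-1]: 1 consistent
F/I-1 un ·: ff
F/I-2 aff ·: Ff|FF
F/II-1 aff I-1×I-2: Ff
F/II-2 aff ·: Ff|FF
F/II-3 aff I-1×I-2: Ff
F/II-4 ? I-1×I-2: ff|Ff
F/III-1 aff II-2×II-1: Ff|FF
⇒ F over [I-1,I-2,II-1,II-2,II-3,II-4,III-1]: 12 consistent

II-4 ∈ {Aa Ff, Aa ff}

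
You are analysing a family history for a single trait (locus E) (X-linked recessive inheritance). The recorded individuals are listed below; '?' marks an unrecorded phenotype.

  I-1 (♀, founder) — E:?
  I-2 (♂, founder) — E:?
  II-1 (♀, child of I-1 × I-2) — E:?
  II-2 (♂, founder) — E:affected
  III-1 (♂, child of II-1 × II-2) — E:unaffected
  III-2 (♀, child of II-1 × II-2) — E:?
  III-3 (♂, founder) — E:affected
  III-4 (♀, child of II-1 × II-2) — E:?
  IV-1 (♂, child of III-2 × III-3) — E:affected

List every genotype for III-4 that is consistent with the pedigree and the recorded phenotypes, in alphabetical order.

E/I-1 ? ·: X^EX^E|X^EX^e|X^eX^e
E/I-2 ? ·: X^EY|X^eY
E/II-1 ? I-1×I-2: X^EX^E|X^EX^e
E/II-2 aff ·: X^eY
E/III-1 un II-1×II-2: X^EY
E/III-2 ? II-1×II-2: X^EX^e|X^eX^e
E/III-3 aff ·: X^eY
E/III-4 ? II-1×II-2: X^EX^e|X^eX^e
E/IV-1 aff III-2×III-3: X^eY
⇒ E over [I-1,I-2,II-1,II-2,III-1,III-2,III-3,III-4,IV-1]: 18 consistent

III-4 ∈ {X^EX^e, X^eX^e}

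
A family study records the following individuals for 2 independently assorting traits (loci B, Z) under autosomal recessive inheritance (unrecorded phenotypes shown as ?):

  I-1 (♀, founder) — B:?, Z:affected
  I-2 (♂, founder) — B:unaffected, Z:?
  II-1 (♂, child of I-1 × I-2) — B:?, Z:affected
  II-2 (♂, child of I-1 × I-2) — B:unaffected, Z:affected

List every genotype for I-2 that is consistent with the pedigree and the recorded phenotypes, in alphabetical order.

I-2 ∈ {BB Zz, BB zz, Bb Zz, Bb zz}

B/I-1 ? ·: BB|Bb|bb
B/I-2 un ·: BB|Bb
B/II-1 ? I-1×I-2: BB|Bb|bb
B/II-2 un I-1×I-2: BB|Bb
⇒ B over [I-1,I-2,II-1,II-2]: 18 consistent
Z/I-1 aff ·: zz
Z/I-2 ? ·: Zz|zz
Z/II-1 aff I-1×I-2: zz
Z/II-2 aff I-1×I-2: zz
⇒ Z over [I-1,I-2,II-1,II-2]: 2 consistent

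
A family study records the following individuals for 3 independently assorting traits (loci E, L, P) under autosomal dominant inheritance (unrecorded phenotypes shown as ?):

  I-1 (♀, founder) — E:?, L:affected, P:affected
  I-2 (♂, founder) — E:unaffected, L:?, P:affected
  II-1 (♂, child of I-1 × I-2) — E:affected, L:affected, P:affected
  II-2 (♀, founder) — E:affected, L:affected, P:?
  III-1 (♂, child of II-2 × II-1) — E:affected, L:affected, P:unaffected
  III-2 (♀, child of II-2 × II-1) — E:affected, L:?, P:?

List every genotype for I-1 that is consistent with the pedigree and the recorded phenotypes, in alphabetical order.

I-1 ∈ {EE LL PP, EE LL Pp, EE Ll PP, EE Ll Pp, Ee LL PP, Ee LL Pp, Ee Ll PP, Ee Ll Pp}

E/I-1 ? ·: Ee|EE
E/I-2 un ·: ee
E/II-1 aff I-1×I-2: Ee
E/II-2 aff ·: Ee|EE
E/III-1 aff II-2×II-1: Ee|EE
E/III-2 aff II-2×II-1: Ee|EE
⇒ E over [I-1,I-2,II-1,II-2,III-1,III-2]: 16 consistent
L/I-1 aff ·: Ll|LL
L/I-2 ? ·: ll|Ll|LL
L/II-1 aff I-1×I-2: Ll|LL
L/II-2 aff ·: Ll|LL
L/III-1 aff II-2×II-1: Ll|LL
L/III-2 ? II-2×II-1: ll|Ll|LL
⇒ L over [I-1,I-2,II-1,II-2,III-1,III-2]: 70 consistent
P/I-1 aff ·: Pp|PP
P/I-2 aff ·: Pp|PP
P/II-1 aff I-1×I-2: Pp
P/II-2 ? ·: pp|Pp
P/III-1 un II-2×II-1: pp
P/III-2 ? II-2×II-1: pp|Pp|PP
⇒ P over [I-1,I-2,II-1,II-2,III-1,III-2]: 15 consistent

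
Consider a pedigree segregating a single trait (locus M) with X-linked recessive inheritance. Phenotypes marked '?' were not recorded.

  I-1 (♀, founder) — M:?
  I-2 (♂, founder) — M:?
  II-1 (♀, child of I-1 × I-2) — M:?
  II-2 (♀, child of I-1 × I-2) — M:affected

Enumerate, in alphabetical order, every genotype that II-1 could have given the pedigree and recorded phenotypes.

II-1 ∈ {X^MX^m, X^mX^m}

M/I-1 ? ·: X^MX^m|X^mX^m
M/I-2 ? ·: X^mY
M/II-1 ? I-1×I-2: X^MX^m|X^mX^m
M/II-2 aff I-1×I-2: X^mX^m
⇒ M over [I-1,I-2,II-1,II-2]: 3 consistent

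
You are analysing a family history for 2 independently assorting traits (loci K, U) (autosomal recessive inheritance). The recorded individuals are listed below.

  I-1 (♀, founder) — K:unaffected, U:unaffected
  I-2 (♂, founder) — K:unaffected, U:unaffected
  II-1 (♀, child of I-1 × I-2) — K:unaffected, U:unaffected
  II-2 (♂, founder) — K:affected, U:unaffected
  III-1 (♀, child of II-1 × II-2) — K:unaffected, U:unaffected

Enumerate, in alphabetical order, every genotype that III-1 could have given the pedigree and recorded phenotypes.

III-1 ∈ {Kk UU, Kk Uu}

K/I-1 un ·: KK|Kk
K/I-2 un ·: KK|Kk
K/II-1 un I-1×I-2: KK|Kk
K/II-2 aff ·: kk
K/III-1 un II-1×II-2: Kk
⇒ K over [I-1,I-2,II-1,II-2,III-1]: 7 consistent
U/I-1 un ·: UU|Uu
U/I-2 un ·: UU|Uu
U/II-1 un I-1×I-2: UU|Uu
U/II-2 un ·: UU|Uu
U/III-1 un II-1×II-2: UU|Uu
⇒ U over [I-1,I-2,II-1,II-2,III-1]: 24 consistent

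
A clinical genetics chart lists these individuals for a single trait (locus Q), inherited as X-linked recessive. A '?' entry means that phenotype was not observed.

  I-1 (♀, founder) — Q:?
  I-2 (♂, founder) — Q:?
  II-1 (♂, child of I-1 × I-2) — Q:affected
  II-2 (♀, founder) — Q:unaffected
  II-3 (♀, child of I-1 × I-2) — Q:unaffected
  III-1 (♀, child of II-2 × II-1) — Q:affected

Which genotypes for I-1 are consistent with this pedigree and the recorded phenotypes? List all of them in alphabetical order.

Q/I-1 ? ·: X^QX^q|X^qX^q
Q/I-2 ? ·: X^QY|X^qY
Q/II-1 aff I-1×I-2: X^qY
Q/II-2 un ·: X^QX^q
Q/II-3 un I-1×I-2: X^QX^Q|X^QX^q
Q/III-1 aff II-2×II-1: X^qX^q
⇒ Q over [I-1,I-2,II-1,II-2,II-3,III-1]: 4 consistent

I-1 ∈ {X^QX^q, X^qX^q}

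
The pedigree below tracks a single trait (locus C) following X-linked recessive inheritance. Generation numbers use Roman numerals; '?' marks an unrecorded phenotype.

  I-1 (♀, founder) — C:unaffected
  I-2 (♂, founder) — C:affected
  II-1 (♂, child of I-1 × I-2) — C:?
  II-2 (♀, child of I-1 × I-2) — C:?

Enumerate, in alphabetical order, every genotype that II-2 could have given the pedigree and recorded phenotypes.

C/I-1 un ·: X^CX^C|X^CX^c
C/I-2 aff ·: X^cY
C/II-1 ? I-1×I-2: X^CY|X^cY
C/II-2 ? I-1×I-2: X^CX^c|X^cX^c
⇒ C over [I-1,I-2,II-1,II-2]: 5 consistent

II-2 ∈ {X^CX^c, X^cX^c}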